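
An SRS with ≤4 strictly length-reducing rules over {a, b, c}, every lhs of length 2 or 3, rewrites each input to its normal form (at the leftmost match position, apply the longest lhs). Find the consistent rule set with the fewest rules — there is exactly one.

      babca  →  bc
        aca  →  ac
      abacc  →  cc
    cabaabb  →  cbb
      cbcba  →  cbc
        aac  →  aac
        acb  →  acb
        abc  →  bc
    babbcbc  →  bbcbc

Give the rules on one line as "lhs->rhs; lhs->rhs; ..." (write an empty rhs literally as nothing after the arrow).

  | babca => bca => bc
  | aca => ac
  | abacc => bacc => cc
  | cabaabb => cbaabb => cabb => cbb

ab->b; ba->; ca->c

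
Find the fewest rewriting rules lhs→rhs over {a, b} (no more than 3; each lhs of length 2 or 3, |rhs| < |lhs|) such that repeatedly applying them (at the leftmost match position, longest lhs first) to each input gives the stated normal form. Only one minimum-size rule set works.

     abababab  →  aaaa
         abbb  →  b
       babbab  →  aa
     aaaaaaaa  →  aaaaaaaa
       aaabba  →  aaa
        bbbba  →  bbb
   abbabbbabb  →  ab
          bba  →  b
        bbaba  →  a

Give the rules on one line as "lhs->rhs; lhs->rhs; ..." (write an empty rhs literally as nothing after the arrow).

abb->; ba->; bab->a

  | abababab => aaabab => aaaa
  | abbb => b
  | babbab => abab => aa
  | aaaaaaaa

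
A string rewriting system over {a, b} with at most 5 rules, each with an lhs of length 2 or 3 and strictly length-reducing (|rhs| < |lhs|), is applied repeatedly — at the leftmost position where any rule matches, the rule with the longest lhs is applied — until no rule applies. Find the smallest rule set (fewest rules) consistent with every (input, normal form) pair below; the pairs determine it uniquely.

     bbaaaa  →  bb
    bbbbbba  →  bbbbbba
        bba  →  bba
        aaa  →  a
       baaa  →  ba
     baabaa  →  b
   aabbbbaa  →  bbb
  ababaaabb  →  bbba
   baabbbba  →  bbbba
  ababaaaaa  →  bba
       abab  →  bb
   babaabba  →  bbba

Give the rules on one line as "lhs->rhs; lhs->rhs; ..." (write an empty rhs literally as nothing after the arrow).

  | bbaaaa => bbaa => bb
  | bbbbbba
  | bba
  | aaa => a

aa->; aab->; ab->b; abb->ba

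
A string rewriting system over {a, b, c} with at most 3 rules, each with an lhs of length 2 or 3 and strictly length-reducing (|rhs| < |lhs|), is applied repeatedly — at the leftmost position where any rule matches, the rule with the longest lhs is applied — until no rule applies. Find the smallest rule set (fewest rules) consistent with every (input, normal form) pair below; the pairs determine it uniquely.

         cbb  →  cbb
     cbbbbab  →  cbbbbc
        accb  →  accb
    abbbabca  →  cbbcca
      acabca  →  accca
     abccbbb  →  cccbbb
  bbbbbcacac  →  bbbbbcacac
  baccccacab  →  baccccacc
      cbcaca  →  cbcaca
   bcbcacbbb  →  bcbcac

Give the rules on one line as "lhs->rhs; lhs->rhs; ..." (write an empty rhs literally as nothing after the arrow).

  | cbb
  | cbbbbab => cbbbbc
  | accb
  | abbbabca => cbbabca => cbbcca

ab->c; acb->ac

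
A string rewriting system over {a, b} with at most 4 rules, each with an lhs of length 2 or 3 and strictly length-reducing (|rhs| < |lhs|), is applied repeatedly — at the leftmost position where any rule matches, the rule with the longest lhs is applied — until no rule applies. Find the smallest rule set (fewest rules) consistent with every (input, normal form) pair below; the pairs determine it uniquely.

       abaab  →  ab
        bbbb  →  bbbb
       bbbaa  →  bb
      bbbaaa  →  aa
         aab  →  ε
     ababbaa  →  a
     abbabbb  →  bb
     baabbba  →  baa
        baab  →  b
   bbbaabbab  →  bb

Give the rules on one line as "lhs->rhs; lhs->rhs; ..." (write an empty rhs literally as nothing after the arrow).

  | abaab => ab
  | bbbb
  | bbbaa => baaa => bb
  | bbbaaa => baaaa => bba => aa

aaa->b; aab->; abb->a; bba->aa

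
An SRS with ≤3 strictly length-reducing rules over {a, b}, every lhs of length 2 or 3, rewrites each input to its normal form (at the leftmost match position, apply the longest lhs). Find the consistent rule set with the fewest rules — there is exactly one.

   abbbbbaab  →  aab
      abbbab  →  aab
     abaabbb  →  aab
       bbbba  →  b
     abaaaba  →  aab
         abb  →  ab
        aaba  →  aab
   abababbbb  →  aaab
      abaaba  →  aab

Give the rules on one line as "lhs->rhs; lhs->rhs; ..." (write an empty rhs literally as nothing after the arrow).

  | abbbbbaab => abbbbaab => abbbaab => abbaab => abaab => abab => aab
  | abbbab => abbab => abab => aab
  | abaabbb => ababbb => aabbb => aabb => aab
  | bbbba => bbba => bba => ba => b

ba->b; bab->ab; bb->b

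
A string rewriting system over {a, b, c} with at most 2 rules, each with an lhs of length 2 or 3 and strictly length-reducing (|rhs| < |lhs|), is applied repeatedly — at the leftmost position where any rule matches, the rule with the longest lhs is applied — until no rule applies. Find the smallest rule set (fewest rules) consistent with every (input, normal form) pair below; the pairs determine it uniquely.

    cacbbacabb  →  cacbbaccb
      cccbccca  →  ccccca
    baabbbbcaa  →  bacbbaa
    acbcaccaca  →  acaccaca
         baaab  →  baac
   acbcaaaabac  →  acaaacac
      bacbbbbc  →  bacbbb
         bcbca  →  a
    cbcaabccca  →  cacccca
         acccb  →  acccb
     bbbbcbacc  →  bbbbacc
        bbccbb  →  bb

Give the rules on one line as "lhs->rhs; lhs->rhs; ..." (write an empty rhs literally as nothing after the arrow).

  | cacbbacabb => cacbbaccb
  | cccbccca => ccccca
  | baabbbbcaa => bacbbbcaa => bacbbaa
  | acbcaccaca => acaccaca

ab->c; bc->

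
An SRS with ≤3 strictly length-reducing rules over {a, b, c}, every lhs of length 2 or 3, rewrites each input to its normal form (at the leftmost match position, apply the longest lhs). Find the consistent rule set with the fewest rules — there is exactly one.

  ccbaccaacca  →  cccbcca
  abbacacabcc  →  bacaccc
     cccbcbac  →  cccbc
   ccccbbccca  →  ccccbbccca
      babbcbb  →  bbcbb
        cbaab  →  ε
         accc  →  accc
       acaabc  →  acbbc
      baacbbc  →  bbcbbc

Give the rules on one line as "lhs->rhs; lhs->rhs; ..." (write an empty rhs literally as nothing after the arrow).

  | ccbaccaacca => cccaacca => cccbcca
  | abbacacabcc => bacacabcc => bacaccc
  | cccbcbac => cccbc
  | ccccbbccca

aa->b; ab->; cba->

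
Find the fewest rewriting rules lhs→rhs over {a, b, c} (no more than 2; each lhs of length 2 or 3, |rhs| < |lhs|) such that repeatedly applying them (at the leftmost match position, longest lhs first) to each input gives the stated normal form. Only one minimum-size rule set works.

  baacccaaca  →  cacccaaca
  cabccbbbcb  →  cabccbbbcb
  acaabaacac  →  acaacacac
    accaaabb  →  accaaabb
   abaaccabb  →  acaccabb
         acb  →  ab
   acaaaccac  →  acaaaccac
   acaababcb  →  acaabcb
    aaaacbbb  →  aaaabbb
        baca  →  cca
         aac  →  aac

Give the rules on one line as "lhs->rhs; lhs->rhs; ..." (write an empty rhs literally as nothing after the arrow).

acb->ab; ba->c

  | baacccaaca => cacccaaca
  | cabccbbbcb
  | acaabaacac => acaacacac
  | accaaabb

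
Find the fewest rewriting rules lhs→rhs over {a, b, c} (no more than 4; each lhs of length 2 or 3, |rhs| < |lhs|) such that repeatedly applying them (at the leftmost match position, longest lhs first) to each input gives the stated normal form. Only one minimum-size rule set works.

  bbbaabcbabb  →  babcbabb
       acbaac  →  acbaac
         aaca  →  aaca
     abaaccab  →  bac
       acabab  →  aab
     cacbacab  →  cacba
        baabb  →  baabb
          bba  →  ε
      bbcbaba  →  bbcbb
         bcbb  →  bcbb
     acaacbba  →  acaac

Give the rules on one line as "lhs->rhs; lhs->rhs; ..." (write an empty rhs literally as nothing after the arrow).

  | bbbaabcbabb => babcbabb
  | acbaac
  | aaca
  | abaaccab => baccab => bac

aba->b; bba->; cab->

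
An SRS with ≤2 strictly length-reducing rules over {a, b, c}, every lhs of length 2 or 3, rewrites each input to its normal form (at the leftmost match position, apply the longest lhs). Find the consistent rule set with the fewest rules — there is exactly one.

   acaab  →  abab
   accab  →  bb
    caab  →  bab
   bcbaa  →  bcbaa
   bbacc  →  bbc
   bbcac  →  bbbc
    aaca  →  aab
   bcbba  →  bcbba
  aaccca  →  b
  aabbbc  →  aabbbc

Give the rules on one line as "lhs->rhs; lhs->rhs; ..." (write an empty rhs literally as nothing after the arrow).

  | acaab => abab
  | accab => cab => bb
  | caab => bab
  | bcbaa

acc->c; ca->b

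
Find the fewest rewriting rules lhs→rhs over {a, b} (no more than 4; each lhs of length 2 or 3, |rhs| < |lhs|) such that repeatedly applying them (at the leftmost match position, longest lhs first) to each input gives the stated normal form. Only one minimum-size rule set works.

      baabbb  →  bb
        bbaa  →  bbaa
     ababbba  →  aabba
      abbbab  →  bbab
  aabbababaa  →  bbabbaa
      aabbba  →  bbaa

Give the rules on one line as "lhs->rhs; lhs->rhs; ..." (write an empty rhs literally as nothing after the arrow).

  | baabbb => baaaa => bbba => aaa => bb
  | bbaa
  | ababbba => bbbbba => aabba
  | abbbab => aaaab => bbab

aaa->bb; aba->bb; bbb->aa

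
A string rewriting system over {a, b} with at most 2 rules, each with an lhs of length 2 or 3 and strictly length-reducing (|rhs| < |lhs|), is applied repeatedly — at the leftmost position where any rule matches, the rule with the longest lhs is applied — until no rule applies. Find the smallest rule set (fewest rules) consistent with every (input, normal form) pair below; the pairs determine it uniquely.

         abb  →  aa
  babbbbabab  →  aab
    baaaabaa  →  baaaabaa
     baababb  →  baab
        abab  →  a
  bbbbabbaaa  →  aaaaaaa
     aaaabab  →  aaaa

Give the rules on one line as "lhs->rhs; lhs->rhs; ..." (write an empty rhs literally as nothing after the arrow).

  | abb => aa
  | babbbbabab => bbbabab => ababab => aab
  | baaaabaa
  | baababb => baab

bab->; bb->a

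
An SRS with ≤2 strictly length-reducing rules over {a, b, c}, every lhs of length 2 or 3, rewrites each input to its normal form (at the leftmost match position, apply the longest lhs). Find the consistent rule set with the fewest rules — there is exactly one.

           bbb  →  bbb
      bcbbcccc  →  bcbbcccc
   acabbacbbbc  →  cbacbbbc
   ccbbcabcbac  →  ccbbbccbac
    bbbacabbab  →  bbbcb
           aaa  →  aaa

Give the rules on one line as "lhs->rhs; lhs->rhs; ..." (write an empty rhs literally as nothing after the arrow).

  | bbb
  | bcbbcccc
  | acabbacbbbc => abcbacbbbc => cbacbbbc
  | ccbbcabcbac => ccbbbccbac

ab->; cab->bc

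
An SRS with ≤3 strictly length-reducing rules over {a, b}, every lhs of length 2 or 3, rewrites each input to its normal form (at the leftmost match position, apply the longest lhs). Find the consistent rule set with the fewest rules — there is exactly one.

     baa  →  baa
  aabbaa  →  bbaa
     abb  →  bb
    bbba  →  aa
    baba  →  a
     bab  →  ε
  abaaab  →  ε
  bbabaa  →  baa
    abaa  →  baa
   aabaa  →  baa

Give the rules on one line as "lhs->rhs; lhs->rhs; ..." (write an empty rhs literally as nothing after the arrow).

  | baa
  | aabbaa => abbaa => bbaa
  | abb => bb
  | bbba => aa

ab->b; bab->; bbb->a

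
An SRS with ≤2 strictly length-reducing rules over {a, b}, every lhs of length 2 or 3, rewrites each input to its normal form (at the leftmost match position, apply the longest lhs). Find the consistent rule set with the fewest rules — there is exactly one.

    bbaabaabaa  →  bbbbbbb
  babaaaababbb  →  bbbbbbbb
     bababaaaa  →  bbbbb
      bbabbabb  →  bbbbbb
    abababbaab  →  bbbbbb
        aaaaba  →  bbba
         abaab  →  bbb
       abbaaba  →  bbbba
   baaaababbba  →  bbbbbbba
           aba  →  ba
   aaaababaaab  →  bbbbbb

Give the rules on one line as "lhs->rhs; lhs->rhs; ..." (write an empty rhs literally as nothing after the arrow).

  | bbaabaabaa => bbbbaabaa => bbbbbbaa => bbbbbbb
  | babaaaababbb => bbaaaababbb => bbbaababbb => bbbbbabbb => bbbbbbbb
  | bababaaaa => bbabaaaa => bbbaaaa => bbbbaa => bbbbb
  | bbabbabb => bbbbabb => bbbbbb

aa->b; ab->b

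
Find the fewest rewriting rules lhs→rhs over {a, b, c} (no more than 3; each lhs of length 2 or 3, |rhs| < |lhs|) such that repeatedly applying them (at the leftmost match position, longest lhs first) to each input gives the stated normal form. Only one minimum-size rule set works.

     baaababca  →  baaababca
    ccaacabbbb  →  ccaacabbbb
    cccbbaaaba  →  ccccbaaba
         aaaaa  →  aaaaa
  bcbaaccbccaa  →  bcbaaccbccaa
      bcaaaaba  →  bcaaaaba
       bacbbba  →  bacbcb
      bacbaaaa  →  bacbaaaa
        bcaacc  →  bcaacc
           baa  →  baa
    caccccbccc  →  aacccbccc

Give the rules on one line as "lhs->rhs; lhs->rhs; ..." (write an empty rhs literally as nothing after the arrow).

bba->cb; cac->aa

  | baaababca
  | ccaacabbbb
  | cccbbaaaba => ccccbaaba
  | aaaaa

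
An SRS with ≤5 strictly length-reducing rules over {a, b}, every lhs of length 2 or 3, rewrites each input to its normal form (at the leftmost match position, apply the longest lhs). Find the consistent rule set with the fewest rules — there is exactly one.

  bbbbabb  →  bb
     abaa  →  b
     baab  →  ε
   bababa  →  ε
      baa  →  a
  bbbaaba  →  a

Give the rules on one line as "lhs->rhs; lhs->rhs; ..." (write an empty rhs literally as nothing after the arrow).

aa->b; ab->; ba->; bba->ba

  | bbbbabb => bbbabb => bbabb => babb => bb
  | abaa => aa => b
  | baab => ab => ε
  | bababa => baba => ba => ε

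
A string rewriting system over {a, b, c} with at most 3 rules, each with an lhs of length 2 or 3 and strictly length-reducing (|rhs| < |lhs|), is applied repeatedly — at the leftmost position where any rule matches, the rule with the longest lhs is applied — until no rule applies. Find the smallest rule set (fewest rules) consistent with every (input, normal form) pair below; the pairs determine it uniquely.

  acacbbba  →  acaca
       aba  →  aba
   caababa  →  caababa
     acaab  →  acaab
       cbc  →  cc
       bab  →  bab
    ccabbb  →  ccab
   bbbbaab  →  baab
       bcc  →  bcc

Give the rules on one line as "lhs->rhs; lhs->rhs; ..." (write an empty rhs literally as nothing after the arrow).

bb->b; cb->c

  | acacbbba => acacbba => acacba => acaca
  | aba
  | caababa
  | acaab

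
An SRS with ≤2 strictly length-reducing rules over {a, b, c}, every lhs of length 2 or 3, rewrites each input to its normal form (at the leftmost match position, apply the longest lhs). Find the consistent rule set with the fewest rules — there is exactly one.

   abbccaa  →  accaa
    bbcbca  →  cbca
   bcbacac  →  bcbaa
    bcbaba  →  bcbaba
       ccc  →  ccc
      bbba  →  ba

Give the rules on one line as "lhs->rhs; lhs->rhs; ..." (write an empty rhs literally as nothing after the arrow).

  | abbccaa => accaa
  | bbcbca => cbca
  | bcbacac => bcbaa
  | bcbaba

bb->; cac->a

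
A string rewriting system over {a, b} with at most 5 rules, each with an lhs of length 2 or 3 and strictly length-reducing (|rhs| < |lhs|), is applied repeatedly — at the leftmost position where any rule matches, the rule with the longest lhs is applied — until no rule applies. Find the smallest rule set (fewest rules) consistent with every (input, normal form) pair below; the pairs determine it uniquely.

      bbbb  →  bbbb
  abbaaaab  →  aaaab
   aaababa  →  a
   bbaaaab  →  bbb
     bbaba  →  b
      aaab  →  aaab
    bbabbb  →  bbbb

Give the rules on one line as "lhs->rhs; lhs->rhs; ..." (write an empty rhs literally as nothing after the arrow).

aba->; abb->; ba->; baa->b

  | bbbb
  | abbaaaab => aaaab
  | aaababa => aaba => a
  | bbaaaab => bbaab => bbb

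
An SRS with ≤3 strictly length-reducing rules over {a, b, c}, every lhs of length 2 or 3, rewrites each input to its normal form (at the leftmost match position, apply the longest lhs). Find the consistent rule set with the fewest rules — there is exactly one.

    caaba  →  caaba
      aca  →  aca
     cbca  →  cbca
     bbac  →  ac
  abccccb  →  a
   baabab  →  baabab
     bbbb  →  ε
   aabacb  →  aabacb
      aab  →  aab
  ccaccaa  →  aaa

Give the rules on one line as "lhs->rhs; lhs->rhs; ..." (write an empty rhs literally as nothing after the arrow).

  | caaba
  | aca
  | cbca
  | bbac => ac

bb->; cc->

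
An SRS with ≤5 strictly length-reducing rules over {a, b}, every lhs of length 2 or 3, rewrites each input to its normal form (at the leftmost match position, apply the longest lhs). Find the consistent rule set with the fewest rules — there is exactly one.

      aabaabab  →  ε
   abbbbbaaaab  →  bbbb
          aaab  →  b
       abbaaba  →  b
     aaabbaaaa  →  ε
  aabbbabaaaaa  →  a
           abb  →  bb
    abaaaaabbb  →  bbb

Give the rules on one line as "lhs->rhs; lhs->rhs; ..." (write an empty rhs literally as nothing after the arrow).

  | aabaabab => abaabab => baabab => bab => ε
  | abbbbbaaaab => bbbbbaaaab => bbbbaab => bbbb
  | aaab => aab => ab => b
  | abbaaba => bbaaba => bba => b

ab->b; ba->; baa->; bab->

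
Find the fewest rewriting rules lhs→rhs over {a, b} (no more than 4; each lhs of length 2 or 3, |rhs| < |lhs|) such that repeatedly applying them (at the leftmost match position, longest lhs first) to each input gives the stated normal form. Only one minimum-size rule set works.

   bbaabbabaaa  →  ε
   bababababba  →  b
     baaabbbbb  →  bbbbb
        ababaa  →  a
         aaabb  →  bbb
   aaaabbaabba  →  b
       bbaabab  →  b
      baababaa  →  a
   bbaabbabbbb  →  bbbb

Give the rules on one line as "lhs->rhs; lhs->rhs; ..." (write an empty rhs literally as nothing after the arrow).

  | bbaabbabaaa => babbabaaa => abbabaaa => ababaaa => aabaaa => baaa => aa => ε
  | bababababba => ababababba => aabababba => bababba => ababba => aabba => bba => b
  | baaabbbbb => aabbbbb => bbbbb
  | ababaa => aabaa => baa => a

aa->; aaa->b; ba->; bab->ab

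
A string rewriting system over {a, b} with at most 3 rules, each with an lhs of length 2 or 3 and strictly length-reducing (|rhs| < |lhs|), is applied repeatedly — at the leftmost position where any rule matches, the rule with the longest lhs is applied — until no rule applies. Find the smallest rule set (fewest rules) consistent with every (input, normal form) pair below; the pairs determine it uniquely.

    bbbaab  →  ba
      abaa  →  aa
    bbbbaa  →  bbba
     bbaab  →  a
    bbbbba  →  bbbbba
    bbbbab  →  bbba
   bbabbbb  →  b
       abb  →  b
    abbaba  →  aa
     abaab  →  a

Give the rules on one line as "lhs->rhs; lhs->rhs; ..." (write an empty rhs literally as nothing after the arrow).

ab->; baa->a; bab->a

  | bbbaab => bbab => ba
  | abaa => aa
  | bbbbaa => bbba
  | bbaab => bab => a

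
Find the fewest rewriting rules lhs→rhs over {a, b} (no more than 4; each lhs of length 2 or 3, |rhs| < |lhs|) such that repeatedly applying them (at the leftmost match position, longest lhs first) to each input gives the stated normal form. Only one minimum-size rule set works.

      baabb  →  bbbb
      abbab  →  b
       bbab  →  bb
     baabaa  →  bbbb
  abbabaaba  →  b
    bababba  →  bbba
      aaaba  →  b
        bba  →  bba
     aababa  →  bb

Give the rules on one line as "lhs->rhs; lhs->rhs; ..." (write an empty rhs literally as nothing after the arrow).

aa->b; ab->; aba->

  | baabb => bbbb
  | abbab => bab => b
  | bbab => bb
  | baabaa => bbbaa => bbbb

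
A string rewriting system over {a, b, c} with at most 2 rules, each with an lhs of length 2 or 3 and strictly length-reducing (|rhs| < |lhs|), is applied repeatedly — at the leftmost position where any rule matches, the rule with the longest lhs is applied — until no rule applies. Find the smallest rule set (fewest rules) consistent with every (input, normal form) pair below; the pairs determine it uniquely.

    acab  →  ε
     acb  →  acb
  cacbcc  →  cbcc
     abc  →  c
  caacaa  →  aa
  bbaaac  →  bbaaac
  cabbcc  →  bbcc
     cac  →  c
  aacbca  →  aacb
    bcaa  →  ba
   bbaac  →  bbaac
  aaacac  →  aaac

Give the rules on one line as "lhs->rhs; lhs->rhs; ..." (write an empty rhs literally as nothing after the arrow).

ab->; ca->

  | acab => ab => ε
  | acb
  | cacbcc => cbcc
  | abc => c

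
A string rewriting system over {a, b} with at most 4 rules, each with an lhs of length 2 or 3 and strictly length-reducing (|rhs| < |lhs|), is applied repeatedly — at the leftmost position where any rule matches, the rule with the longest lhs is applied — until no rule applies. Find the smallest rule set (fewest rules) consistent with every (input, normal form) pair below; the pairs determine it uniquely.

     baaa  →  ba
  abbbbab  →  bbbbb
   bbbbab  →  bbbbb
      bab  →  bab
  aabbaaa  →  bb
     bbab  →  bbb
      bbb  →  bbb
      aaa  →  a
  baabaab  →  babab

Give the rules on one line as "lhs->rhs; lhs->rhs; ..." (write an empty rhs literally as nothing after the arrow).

  | baaa => baa => ba
  | abbbbab => bbbbab => bbbbb
  | bbbbab => bbbbb
  | bab

aa->a; abb->bb; bba->bb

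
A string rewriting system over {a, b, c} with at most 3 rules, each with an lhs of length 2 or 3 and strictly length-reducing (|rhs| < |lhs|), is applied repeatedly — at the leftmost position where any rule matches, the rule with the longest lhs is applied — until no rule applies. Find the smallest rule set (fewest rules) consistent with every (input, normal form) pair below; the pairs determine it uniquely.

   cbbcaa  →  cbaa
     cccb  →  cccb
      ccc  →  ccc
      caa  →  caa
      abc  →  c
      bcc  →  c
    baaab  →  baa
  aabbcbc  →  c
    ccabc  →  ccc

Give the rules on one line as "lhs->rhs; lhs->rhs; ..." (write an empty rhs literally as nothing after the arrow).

  | cbbcaa => cbaa
  | cccb
  | ccc
  | caa

ab->; bc->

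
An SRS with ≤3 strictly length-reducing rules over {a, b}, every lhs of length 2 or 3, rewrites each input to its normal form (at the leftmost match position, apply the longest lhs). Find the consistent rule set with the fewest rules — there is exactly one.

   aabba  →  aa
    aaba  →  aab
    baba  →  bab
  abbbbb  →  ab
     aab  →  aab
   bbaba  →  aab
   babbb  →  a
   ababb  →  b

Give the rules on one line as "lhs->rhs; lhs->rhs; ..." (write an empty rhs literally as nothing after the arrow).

  | aabba => aa
  | aaba => aab
  | baba => bab
  | abbbbb => bbb => ab

aba->ab; abb->; bb->a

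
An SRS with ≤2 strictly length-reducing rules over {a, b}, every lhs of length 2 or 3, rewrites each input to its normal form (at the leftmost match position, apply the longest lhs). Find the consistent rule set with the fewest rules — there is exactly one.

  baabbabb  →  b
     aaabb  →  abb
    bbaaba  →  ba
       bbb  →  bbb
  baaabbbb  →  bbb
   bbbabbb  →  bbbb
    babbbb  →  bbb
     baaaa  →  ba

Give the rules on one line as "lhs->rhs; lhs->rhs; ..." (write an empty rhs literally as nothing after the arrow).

  | baabbabb => babbabb => babb => b
  | aaabb => aabb => abb
  | bbaaba => bbaba => ba
  | bbb

aa->a; bab->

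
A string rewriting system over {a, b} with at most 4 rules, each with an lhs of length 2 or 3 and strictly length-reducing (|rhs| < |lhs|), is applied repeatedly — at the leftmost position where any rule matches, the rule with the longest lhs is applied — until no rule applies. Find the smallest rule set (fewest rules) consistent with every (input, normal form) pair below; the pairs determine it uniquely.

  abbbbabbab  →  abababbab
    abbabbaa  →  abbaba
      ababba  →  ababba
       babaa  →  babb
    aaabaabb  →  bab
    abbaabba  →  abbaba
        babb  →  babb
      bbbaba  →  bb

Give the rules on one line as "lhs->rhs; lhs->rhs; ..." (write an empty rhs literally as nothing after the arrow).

aa->b; aaa->; aab->a; bbb->ba

  | abbbbabbab => abababbab
  | abbabbaa => abbabbb => abbaba
  | ababba
  | babaa => babb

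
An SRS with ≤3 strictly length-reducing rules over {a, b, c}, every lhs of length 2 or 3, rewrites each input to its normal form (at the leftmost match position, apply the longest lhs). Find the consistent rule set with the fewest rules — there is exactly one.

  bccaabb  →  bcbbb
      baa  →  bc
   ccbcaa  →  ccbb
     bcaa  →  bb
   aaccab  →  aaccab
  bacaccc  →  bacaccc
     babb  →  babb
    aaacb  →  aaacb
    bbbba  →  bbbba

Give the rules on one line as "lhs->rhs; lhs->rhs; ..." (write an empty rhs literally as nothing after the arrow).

baa->bc; caa->b

  | bccaabb => bcbbb
  | baa => bc
  | ccbcaa => ccbb
  | bcaa => bb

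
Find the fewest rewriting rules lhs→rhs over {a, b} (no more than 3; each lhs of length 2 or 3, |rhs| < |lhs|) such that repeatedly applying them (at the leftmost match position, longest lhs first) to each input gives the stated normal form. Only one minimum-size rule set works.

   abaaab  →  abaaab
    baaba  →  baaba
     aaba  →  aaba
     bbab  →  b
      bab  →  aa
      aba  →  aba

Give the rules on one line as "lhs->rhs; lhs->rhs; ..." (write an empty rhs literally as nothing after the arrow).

  | abaaab
  | baaba
  | aaba
  | bbab => b

bab->aa; bba->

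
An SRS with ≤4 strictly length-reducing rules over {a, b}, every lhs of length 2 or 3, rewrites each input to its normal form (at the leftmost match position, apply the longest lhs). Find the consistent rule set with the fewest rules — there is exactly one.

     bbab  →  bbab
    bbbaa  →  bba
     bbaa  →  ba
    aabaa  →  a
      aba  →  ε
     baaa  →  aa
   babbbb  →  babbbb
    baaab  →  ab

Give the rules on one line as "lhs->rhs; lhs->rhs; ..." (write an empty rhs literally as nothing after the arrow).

aab->ab; aba->; baa->a

  | bbab
  | bbbaa => bba
  | bbaa => ba
  | aabaa => abaa => a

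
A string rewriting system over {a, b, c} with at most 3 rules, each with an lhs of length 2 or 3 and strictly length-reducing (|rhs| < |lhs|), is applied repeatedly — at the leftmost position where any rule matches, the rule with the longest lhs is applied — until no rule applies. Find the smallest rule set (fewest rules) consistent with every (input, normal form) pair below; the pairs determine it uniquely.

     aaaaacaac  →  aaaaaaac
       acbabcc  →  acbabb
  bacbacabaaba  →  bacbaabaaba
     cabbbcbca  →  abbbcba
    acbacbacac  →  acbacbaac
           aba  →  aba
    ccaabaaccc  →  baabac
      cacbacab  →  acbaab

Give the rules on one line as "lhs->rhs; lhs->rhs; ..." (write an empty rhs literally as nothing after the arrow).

acc->; ca->a; cc->b

  | aaaaacaac => aaaaaaac
  | acbabcc => acbabb
  | bacbacabaaba => bacbaabaaba
  | cabbbcbca => abbbcbca => abbbcba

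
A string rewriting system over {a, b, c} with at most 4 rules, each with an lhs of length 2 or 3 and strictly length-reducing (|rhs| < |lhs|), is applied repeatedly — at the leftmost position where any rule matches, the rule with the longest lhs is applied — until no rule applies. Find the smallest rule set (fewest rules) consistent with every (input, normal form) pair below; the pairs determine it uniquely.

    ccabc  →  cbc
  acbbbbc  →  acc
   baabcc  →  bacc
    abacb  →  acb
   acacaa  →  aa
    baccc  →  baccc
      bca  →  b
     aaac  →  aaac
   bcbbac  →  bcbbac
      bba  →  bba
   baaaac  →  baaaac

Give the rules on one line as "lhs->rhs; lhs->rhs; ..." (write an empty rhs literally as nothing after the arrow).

  | ccabc => cbc
  | acbbbbc => acbbc => acc
  | baabcc => bacc
  | abacb => acb

ab->; bbc->c; ca->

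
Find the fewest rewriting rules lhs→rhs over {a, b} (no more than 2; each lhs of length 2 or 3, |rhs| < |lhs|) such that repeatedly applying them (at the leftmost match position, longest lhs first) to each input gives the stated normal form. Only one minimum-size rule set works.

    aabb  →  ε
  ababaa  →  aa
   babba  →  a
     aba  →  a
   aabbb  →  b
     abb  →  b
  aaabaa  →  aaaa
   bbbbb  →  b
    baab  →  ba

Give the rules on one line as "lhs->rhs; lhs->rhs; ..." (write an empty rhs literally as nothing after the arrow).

  | aabb => ab => ε
  | ababaa => abaa => aa
  | babba => bba => a
  | aba => a

ab->; bb->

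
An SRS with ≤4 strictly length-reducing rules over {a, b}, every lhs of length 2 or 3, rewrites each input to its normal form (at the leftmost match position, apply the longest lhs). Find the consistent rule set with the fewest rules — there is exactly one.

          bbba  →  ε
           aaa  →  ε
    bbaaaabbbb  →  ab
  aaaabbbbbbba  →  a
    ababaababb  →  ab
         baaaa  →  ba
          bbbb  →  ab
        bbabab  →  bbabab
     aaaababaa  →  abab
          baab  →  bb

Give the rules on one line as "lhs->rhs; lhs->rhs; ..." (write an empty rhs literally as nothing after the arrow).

aa->; aaa->; abb->; bbb->a

  | bbba => aa => ε
  | aaa => ε
  | bbaaaabbbb => bbabbbb => bbbb => ab
  | aaaabbbbbbba => abbbbbbba => bbbbba => abba => a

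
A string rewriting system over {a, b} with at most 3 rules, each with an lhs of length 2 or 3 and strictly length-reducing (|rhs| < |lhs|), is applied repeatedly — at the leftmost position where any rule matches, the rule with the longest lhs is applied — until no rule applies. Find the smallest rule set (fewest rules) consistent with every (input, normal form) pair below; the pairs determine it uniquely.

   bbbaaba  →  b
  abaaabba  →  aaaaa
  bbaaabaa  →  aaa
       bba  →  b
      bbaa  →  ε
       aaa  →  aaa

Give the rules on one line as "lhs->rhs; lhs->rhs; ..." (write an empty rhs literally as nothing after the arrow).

ab->a; ba->

  | bbbaaba => bbaba => bba => b
  | abaaabba => aaaabba => aaaaba => aaaaa
  | bbaaabaa => baabaa => abaa => aaa
  | bba => b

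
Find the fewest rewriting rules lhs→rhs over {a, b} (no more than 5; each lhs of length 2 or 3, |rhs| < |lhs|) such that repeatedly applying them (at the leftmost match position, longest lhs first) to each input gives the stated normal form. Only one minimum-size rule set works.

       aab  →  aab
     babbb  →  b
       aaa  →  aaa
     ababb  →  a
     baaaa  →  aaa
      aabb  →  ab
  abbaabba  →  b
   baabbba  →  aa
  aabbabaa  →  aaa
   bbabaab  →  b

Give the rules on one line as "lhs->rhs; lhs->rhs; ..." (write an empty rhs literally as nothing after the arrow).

  | aab
  | babbb => bbbb => abb => ba => b
  | aaa
  | ababb => abbb => bab => bb => a

abb->ba; ba->b; baa->bb; bb->a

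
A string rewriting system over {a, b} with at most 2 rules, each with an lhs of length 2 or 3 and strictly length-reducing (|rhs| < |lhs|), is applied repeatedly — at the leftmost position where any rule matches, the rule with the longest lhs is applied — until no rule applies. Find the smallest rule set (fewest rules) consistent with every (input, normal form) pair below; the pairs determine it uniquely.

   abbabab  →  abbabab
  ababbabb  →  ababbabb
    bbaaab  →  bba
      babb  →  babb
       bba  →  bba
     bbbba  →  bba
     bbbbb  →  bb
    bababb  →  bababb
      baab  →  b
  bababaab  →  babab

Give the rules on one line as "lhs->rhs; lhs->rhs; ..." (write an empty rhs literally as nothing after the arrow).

aab->; bbb->bb

  | abbabab
  | ababbabb
  | bbaaab => bba
  | babb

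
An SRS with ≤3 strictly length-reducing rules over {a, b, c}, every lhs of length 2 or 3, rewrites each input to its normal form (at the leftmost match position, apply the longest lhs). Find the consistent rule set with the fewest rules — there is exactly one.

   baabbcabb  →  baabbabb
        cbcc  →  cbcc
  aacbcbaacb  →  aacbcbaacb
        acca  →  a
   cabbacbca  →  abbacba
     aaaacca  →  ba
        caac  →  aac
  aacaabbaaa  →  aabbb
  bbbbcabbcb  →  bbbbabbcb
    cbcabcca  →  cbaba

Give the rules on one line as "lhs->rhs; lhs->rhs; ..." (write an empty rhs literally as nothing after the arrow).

  | baabbcabb => baabbabb
  | cbcc
  | aacbcbaacb
  | acca => aca => ca => a

aaa->b; aca->ca; ca->a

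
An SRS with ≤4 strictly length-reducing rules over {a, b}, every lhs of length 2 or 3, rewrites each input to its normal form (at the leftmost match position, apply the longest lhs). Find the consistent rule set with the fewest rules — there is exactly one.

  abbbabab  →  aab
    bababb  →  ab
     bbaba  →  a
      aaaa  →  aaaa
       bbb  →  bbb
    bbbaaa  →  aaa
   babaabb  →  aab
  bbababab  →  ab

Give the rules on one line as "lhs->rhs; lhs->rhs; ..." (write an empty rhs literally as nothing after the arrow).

abb->ab; ba->a; bab->

  | abbbabab => abbabab => ababab => aab
  | bababb => abb => ab
  | bbaba => ba => a
  | aaaa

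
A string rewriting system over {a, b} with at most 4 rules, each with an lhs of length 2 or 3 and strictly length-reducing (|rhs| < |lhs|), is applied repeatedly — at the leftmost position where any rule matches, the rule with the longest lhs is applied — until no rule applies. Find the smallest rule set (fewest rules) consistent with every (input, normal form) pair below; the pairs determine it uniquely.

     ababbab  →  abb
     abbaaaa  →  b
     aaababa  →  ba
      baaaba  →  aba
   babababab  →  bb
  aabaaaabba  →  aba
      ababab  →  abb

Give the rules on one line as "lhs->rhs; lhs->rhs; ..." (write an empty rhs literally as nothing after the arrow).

aaa->; baa->ab; bab->bb; bba->ba

  | ababbab => abbbab => abbab => abab => abb
  | abbaaaa => abaaaa => aabaa => aaab => b
  | aaababa => baba => bba => ba
  | baaaba => ababa => abba => aba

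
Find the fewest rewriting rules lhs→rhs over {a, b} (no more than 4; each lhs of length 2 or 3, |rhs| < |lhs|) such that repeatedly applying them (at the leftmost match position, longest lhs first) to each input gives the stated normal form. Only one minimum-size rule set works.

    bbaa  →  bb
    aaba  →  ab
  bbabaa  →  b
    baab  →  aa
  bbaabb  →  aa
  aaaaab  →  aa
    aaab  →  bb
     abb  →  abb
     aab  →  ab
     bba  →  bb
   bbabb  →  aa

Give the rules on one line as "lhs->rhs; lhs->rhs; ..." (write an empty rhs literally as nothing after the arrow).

aaa->b; aab->ab; ba->b; bab->aa

  | bbaa => bba => bb
  | aaba => aba => ab
  | bbabaa => baaaa => baaa => baa => ba => b
  | baab => bab => aa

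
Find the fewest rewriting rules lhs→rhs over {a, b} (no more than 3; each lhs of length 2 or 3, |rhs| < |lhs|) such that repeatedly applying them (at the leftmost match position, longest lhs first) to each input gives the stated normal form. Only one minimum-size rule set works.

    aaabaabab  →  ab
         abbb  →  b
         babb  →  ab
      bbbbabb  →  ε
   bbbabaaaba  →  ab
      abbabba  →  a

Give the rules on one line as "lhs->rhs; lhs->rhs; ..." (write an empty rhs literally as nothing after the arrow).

  | aaabaabab => abaabab => ababab => abbab => aaab => ab
  | abbb => aab => b
  | babb => bbb => ab
  | bbbbabb => abbabb => aaabb => abb => aa => ε

aa->; ba->b; bb->a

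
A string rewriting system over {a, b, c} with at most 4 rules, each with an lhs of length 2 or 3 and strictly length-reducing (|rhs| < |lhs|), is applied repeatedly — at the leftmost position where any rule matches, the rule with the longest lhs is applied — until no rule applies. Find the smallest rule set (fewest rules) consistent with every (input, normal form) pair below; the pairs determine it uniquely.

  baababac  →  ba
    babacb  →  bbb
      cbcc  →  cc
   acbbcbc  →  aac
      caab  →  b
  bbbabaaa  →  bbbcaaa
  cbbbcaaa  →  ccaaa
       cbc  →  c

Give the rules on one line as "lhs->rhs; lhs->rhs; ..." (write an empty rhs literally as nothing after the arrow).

  | baababac => bacabac => baccac => bacb => ba
  | babacb => bcacb => bbb
  | cbcc => cc
  | acbbcbc => aacbc => aac

ab->c; cac->b; cb->; cbb->a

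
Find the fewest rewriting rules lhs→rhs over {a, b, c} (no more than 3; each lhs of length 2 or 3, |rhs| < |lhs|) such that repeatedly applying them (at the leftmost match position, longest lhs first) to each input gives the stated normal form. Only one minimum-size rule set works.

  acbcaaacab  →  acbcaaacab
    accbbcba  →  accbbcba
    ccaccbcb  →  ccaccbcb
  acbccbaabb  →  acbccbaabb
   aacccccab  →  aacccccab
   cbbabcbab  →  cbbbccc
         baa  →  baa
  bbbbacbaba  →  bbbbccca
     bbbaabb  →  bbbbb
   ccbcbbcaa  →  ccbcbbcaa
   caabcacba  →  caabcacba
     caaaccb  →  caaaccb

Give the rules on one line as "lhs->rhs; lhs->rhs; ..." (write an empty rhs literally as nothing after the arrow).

bab->cc; bba->bb

  | acbcaaacab
  | accbbcba
  | ccaccbcb
  | acbccbaabb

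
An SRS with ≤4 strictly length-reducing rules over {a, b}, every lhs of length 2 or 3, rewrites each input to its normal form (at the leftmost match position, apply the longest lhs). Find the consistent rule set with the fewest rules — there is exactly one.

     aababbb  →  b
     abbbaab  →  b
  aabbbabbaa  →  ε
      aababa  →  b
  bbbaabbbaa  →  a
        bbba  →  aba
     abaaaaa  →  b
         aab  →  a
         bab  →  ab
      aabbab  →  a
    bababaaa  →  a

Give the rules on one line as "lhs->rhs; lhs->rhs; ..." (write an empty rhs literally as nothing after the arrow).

  | aababbb => bbabbb => aabbb => bbbb => abb => aa => b
  | abbbaab => aabaab => bbaab => aaab => b
  | aabbbabbaa => bbbbabbaa => abbabbaa => aaabbaa => bbaa => aaa => ε
  | aababa => bbaba => aaba => bba => aa => b

aa->b; aaa->; bab->ab; bb->a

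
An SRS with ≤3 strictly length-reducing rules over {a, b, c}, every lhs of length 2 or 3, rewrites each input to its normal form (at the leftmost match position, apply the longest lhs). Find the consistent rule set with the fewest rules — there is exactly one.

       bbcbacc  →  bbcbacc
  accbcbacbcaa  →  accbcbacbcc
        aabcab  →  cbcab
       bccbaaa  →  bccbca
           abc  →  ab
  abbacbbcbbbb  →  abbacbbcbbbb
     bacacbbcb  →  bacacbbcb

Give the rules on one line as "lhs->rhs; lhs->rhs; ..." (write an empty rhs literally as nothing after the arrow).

  | bbcbacc
  | accbcbacbcaa => accbcbacbcc
  | aabcab => cbcab
  | bccbaaa => bccbca

aa->c; abc->ab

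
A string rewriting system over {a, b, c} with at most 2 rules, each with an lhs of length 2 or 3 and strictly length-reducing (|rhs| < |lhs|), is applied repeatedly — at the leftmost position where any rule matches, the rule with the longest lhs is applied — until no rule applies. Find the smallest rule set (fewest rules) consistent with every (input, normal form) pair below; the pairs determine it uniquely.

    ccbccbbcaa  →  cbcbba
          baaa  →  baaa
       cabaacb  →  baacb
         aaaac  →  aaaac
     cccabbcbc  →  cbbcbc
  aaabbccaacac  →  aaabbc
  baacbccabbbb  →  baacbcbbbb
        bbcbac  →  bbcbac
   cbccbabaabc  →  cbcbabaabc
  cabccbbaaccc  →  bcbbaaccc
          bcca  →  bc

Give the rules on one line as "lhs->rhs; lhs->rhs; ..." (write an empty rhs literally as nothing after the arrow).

  | ccbccbbcaa => cbccbbcaa => cbcbbcaa => cbcbba
  | baaa
  | cabaacb => baacb
  | aaaac

ca->; ccb->cb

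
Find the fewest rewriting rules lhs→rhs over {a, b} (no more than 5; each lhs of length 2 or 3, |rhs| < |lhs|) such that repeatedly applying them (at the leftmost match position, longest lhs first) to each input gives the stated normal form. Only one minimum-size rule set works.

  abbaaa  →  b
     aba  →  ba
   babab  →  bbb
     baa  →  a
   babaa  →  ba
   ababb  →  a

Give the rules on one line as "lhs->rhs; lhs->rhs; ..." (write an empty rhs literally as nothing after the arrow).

  | abbaaa => aaaaa => baaa => aa => b
  | aba => ba
  | babab => bbab => bbb
  | baa => a

aa->b; ab->b; abb->aa; baa->a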